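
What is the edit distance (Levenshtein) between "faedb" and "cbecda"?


Computing edit distance: "faedb" -> "cbecda"
DP table:
           c    b    e    c    d    a
      0    1    2    3    4    5    6
  f   1    1    2    3    4    5    6
  a   2    2    2    3    4    5    5
  e   3    3    3    2    3    4    5
  d   4    4    4    3    3    3    4
  b   5    5    4    4    4    4    4
Edit distance = dp[5][6] = 4

4


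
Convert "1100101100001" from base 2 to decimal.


Input: "1100101100001" in base 2
Positional expansion:
  Digit '1' (value 1) x 2^12 = 4096
  Digit '1' (value 1) x 2^11 = 2048
  Digit '0' (value 0) x 2^10 = 0
  Digit '0' (value 0) x 2^9 = 0
  Digit '1' (value 1) x 2^8 = 256
  Digit '0' (value 0) x 2^7 = 0
  Digit '1' (value 1) x 2^6 = 64
  Digit '1' (value 1) x 2^5 = 32
  Digit '0' (value 0) x 2^4 = 0
  Digit '0' (value 0) x 2^3 = 0
  Digit '0' (value 0) x 2^2 = 0
  Digit '0' (value 0) x 2^1 = 0
  Digit '1' (value 1) x 2^0 = 1
Sum = 6497

6497


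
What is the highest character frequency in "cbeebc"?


Input: cbeebc
Character counts:
  'b': 2
  'c': 2
  'e': 2
Maximum frequency: 2

2


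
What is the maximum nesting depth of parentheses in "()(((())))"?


Input: "()(((())))"
Tracking depth:
  Position 0 '(': depth becomes 1
  Position 1 ')': depth becomes 0
  Position 2 '(': depth becomes 1
  Position 3 '(': depth becomes 2
  Position 4 '(': depth becomes 3
  Position 5 '(': depth becomes 4
  Position 6 ')': depth becomes 3
  Position 7 ')': depth becomes 2
  Position 8 ')': depth becomes 1
  Position 9 ')': depth becomes 0
Maximum depth reached: 4

4


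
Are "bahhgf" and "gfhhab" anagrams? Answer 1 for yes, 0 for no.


Strings: "bahhgf", "gfhhab"
Sorted first:  abfghh
Sorted second: abfghh
Sorted forms match => anagrams

1


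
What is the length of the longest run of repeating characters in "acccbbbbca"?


Input: "acccbbbbca"
Scanning for longest run:
  Position 1 ('c'): new char, reset run to 1
  Position 2 ('c'): continues run of 'c', length=2
  Position 3 ('c'): continues run of 'c', length=3
  Position 4 ('b'): new char, reset run to 1
  Position 5 ('b'): continues run of 'b', length=2
  Position 6 ('b'): continues run of 'b', length=3
  Position 7 ('b'): continues run of 'b', length=4
  Position 8 ('c'): new char, reset run to 1
  Position 9 ('a'): new char, reset run to 1
Longest run: 'b' with length 4

4


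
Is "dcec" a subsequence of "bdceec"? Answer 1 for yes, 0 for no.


Check if "dcec" is a subsequence of "bdceec"
Greedy scan:
  Position 0 ('b'): no match needed
  Position 1 ('d'): matches sub[0] = 'd'
  Position 2 ('c'): matches sub[1] = 'c'
  Position 3 ('e'): matches sub[2] = 'e'
  Position 4 ('e'): no match needed
  Position 5 ('c'): matches sub[3] = 'c'
All 4 characters matched => is a subsequence

1


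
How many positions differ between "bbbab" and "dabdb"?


Comparing "bbbab" and "dabdb" position by position:
  Position 0: 'b' vs 'd' => DIFFER
  Position 1: 'b' vs 'a' => DIFFER
  Position 2: 'b' vs 'b' => same
  Position 3: 'a' vs 'd' => DIFFER
  Position 4: 'b' vs 'b' => same
Positions that differ: 3

3


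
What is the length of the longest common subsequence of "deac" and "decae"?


LCS of "deac" and "decae"
DP table:
           d    e    c    a    e
      0    0    0    0    0    0
  d   0    1    1    1    1    1
  e   0    1    2    2    2    2
  a   0    1    2    2    3    3
  c   0    1    2    3    3    3
LCS length = dp[4][5] = 3

3


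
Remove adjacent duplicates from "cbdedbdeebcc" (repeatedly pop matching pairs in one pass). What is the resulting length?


Input: cbdedbdeebcc
Stack-based adjacent duplicate removal:
  Read 'c': push. Stack: c
  Read 'b': push. Stack: cb
  Read 'd': push. Stack: cbd
  Read 'e': push. Stack: cbde
  Read 'd': push. Stack: cbded
  Read 'b': push. Stack: cbdedb
  Read 'd': push. Stack: cbdedbd
  Read 'e': push. Stack: cbdedbde
  Read 'e': matches stack top 'e' => pop. Stack: cbdedbd
  Read 'b': push. Stack: cbdedbdb
  Read 'c': push. Stack: cbdedbdbc
  Read 'c': matches stack top 'c' => pop. Stack: cbdedbdb
Final stack: "cbdedbdb" (length 8)

8


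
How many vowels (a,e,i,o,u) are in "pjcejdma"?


Input: pjcejdma
Checking each character:
  'p' at position 0: consonant
  'j' at position 1: consonant
  'c' at position 2: consonant
  'e' at position 3: vowel (running total: 1)
  'j' at position 4: consonant
  'd' at position 5: consonant
  'm' at position 6: consonant
  'a' at position 7: vowel (running total: 2)
Total vowels: 2

2


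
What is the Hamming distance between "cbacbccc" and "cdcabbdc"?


Comparing "cbacbccc" and "cdcabbdc" position by position:
  Position 0: 'c' vs 'c' => same
  Position 1: 'b' vs 'd' => differ
  Position 2: 'a' vs 'c' => differ
  Position 3: 'c' vs 'a' => differ
  Position 4: 'b' vs 'b' => same
  Position 5: 'c' vs 'b' => differ
  Position 6: 'c' vs 'd' => differ
  Position 7: 'c' vs 'c' => same
Total differences (Hamming distance): 5

5


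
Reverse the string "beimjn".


Input: beimjn
Reading characters right to left:
  Position 5: 'n'
  Position 4: 'j'
  Position 3: 'm'
  Position 2: 'i'
  Position 1: 'e'
  Position 0: 'b'
Reversed: njmieb

njmieb


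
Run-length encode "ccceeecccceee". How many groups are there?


Input: ccceeecccceee
Scanning for consecutive runs:
  Group 1: 'c' x 3 (positions 0-2)
  Group 2: 'e' x 3 (positions 3-5)
  Group 3: 'c' x 4 (positions 6-9)
  Group 4: 'e' x 3 (positions 10-12)
Total groups: 4

4


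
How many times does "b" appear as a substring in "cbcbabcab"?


Searching for "b" in "cbcbabcab"
Scanning each position:
  Position 0: "c" => no
  Position 1: "b" => MATCH
  Position 2: "c" => no
  Position 3: "b" => MATCH
  Position 4: "a" => no
  Position 5: "b" => MATCH
  Position 6: "c" => no
  Position 7: "a" => no
  Position 8: "b" => MATCH
Total occurrences: 4

4


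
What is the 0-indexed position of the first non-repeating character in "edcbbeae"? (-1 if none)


Input: edcbbeae
Character frequencies:
  'a': 1
  'b': 2
  'c': 1
  'd': 1
  'e': 3
Scanning left to right for freq == 1:
  Position 0 ('e'): freq=3, skip
  Position 1 ('d'): unique! => answer = 1

1


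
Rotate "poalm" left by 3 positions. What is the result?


Input: "poalm", rotate left by 3
First 3 characters: "poa"
Remaining characters: "lm"
Concatenate remaining + first: "lm" + "poa" = "lmpoa"

lmpoa


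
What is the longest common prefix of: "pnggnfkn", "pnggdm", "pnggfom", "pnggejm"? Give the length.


Words: pnggnfkn, pnggdm, pnggfom, pnggejm
  Position 0: all 'p' => match
  Position 1: all 'n' => match
  Position 2: all 'g' => match
  Position 3: all 'g' => match
  Position 4: ('n', 'd', 'f', 'e') => mismatch, stop
LCP = "pngg" (length 4)

4


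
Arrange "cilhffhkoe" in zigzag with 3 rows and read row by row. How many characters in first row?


Zigzag "cilhffhkoe" into 3 rows:
Placing characters:
  'c' => row 0
  'i' => row 1
  'l' => row 2
  'h' => row 1
  'f' => row 0
  'f' => row 1
  'h' => row 2
  'k' => row 1
  'o' => row 0
  'e' => row 1
Rows:
  Row 0: "cfo"
  Row 1: "ihfke"
  Row 2: "lh"
First row length: 3

3


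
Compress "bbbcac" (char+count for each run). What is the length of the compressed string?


Input: bbbcac
Runs:
  'b' x 3 => "b3"
  'c' x 1 => "c1"
  'a' x 1 => "a1"
  'c' x 1 => "c1"
Compressed: "b3c1a1c1"
Compressed length: 8

8


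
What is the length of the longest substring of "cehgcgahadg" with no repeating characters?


Input: "cehgcgahadg"
Sliding window (track last position of each char):
  Position 0 ('c'): window [0,0] length 1 -- new best
  Position 1 ('e'): window [0,1] length 2 -- new best
  Position 2 ('h'): window [0,2] length 3 -- new best
  Position 3 ('g'): window [0,3] length 4 -- new best
  Position 4 ('c'): repeat (last at 0), move window start to 1
  Position 4 ('c'): window [1,4] length 4
  Position 5 ('g'): repeat (last at 3), move window start to 4
  Position 5 ('g'): window [4,5] length 2
  Position 6 ('a'): window [4,6] length 3
  Position 7 ('h'): window [4,7] length 4
  Position 8 ('a'): repeat (last at 6), move window start to 7
  Position 8 ('a'): window [7,8] length 2
  Position 9 ('d'): window [7,9] length 3
  Position 10 ('g'): window [7,10] length 4
Longest substring with no repeats: "cehg" with length 4

4


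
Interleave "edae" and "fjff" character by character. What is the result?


Interleaving "edae" and "fjff":
  Position 0: 'e' from first, 'f' from second => "ef"
  Position 1: 'd' from first, 'j' from second => "dj"
  Position 2: 'a' from first, 'f' from second => "af"
  Position 3: 'e' from first, 'f' from second => "ef"
Result: efdjafef

efdjafef


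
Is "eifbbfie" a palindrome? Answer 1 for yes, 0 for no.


Input: eifbbfie
Reversed: eifbbfie
  Compare pos 0 ('e') with pos 7 ('e'): match
  Compare pos 1 ('i') with pos 6 ('i'): match
  Compare pos 2 ('f') with pos 5 ('f'): match
  Compare pos 3 ('b') with pos 4 ('b'): match
Result: palindrome

1


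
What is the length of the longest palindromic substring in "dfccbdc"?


Input: "dfccbdc"
Checking substrings for palindromes:
  [2:4] "cc" (len 2) => palindrome
Longest palindromic substring: "cc" with length 2

2


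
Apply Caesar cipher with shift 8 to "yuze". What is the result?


Caesar cipher: shift "yuze" by 8
  'y' (pos 24) + 8 = pos 6 = 'g'
  'u' (pos 20) + 8 = pos 2 = 'c'
  'z' (pos 25) + 8 = pos 7 = 'h'
  'e' (pos 4) + 8 = pos 12 = 'm'
Result: gchm

gchm


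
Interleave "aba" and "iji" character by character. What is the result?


Interleaving "aba" and "iji":
  Position 0: 'a' from first, 'i' from second => "ai"
  Position 1: 'b' from first, 'j' from second => "bj"
  Position 2: 'a' from first, 'i' from second => "ai"
Result: aibjai

aibjai


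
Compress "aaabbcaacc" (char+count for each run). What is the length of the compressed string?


Input: aaabbcaacc
Runs:
  'a' x 3 => "a3"
  'b' x 2 => "b2"
  'c' x 1 => "c1"
  'a' x 2 => "a2"
  'c' x 2 => "c2"
Compressed: "a3b2c1a2c2"
Compressed length: 10

10


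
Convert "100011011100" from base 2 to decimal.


Input: "100011011100" in base 2
Positional expansion:
  Digit '1' (value 1) x 2^11 = 2048
  Digit '0' (value 0) x 2^10 = 0
  Digit '0' (value 0) x 2^9 = 0
  Digit '0' (value 0) x 2^8 = 0
  Digit '1' (value 1) x 2^7 = 128
  Digit '1' (value 1) x 2^6 = 64
  Digit '0' (value 0) x 2^5 = 0
  Digit '1' (value 1) x 2^4 = 16
  Digit '1' (value 1) x 2^3 = 8
  Digit '1' (value 1) x 2^2 = 4
  Digit '0' (value 0) x 2^1 = 0
  Digit '0' (value 0) x 2^0 = 0
Sum = 2268

2268


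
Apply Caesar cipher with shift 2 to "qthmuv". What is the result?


Caesar cipher: shift "qthmuv" by 2
  'q' (pos 16) + 2 = pos 18 = 's'
  't' (pos 19) + 2 = pos 21 = 'v'
  'h' (pos 7) + 2 = pos 9 = 'j'
  'm' (pos 12) + 2 = pos 14 = 'o'
  'u' (pos 20) + 2 = pos 22 = 'w'
  'v' (pos 21) + 2 = pos 23 = 'x'
Result: svjowx

svjowx


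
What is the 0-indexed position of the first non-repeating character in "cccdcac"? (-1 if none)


Input: cccdcac
Character frequencies:
  'a': 1
  'c': 5
  'd': 1
Scanning left to right for freq == 1:
  Position 0 ('c'): freq=5, skip
  Position 1 ('c'): freq=5, skip
  Position 2 ('c'): freq=5, skip
  Position 3 ('d'): unique! => answer = 3

3


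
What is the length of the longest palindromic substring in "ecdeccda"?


Input: "ecdeccda"
Checking substrings for palindromes:
  [4:6] "cc" (len 2) => palindrome
Longest palindromic substring: "cc" with length 2

2


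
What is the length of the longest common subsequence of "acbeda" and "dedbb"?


LCS of "acbeda" and "dedbb"
DP table:
           d    e    d    b    b
      0    0    0    0    0    0
  a   0    0    0    0    0    0
  c   0    0    0    0    0    0
  b   0    0    0    0    1    1
  e   0    0    1    1    1    1
  d   0    1    1    2    2    2
  a   0    1    1    2    2    2
LCS length = dp[6][5] = 2

2


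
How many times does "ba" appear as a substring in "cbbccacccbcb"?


Searching for "ba" in "cbbccacccbcb"
Scanning each position:
  Position 0: "cb" => no
  Position 1: "bb" => no
  Position 2: "bc" => no
  Position 3: "cc" => no
  Position 4: "ca" => no
  Position 5: "ac" => no
  Position 6: "cc" => no
  Position 7: "cc" => no
  Position 8: "cb" => no
  Position 9: "bc" => no
  Position 10: "cb" => no
Total occurrences: 0

0


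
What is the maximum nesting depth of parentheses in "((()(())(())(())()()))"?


Input: "((()(())(())(())()()))"
Tracking depth:
  Position 0 '(': depth becomes 1
  Position 1 '(': depth becomes 2
  Position 2 '(': depth becomes 3
  Position 3 ')': depth becomes 2
  Position 4 '(': depth becomes 3
  Position 5 '(': depth becomes 4
  Position 6 ')': depth becomes 3
  Position 7 ')': depth becomes 2
  Position 8 '(': depth becomes 3
  Position 9 '(': depth becomes 4
  Position 10 ')': depth becomes 3
  Position 11 ')': depth becomes 2
  Position 12 '(': depth becomes 3
  Position 13 '(': depth becomes 4
  Position 14 ')': depth becomes 3
  Position 15 ')': depth becomes 2
  Position 16 '(': depth becomes 3
  Position 17 ')': depth becomes 2
  Position 18 '(': depth becomes 3
  Position 19 ')': depth becomes 2
  Position 20 ')': depth becomes 1
  Position 21 ')': depth becomes 0
Maximum depth reached: 4

4


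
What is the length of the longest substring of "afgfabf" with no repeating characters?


Input: "afgfabf"
Sliding window (track last position of each char):
  Position 0 ('a'): window [0,0] length 1 -- new best
  Position 1 ('f'): window [0,1] length 2 -- new best
  Position 2 ('g'): window [0,2] length 3 -- new best
  Position 3 ('f'): repeat (last at 1), move window start to 2
  Position 3 ('f'): window [2,3] length 2
  Position 4 ('a'): window [2,4] length 3
  Position 5 ('b'): window [2,5] length 4 -- new best
  Position 6 ('f'): repeat (last at 3), move window start to 4
  Position 6 ('f'): window [4,6] length 3
Longest substring with no repeats: "gfab" with length 4

4


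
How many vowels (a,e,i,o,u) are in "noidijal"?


Input: noidijal
Checking each character:
  'n' at position 0: consonant
  'o' at position 1: vowel (running total: 1)
  'i' at position 2: vowel (running total: 2)
  'd' at position 3: consonant
  'i' at position 4: vowel (running total: 3)
  'j' at position 5: consonant
  'a' at position 6: vowel (running total: 4)
  'l' at position 7: consonant
Total vowels: 4

4


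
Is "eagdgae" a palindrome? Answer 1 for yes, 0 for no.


Input: eagdgae
Reversed: eagdgae
  Compare pos 0 ('e') with pos 6 ('e'): match
  Compare pos 1 ('a') with pos 5 ('a'): match
  Compare pos 2 ('g') with pos 4 ('g'): match
Result: palindrome

1


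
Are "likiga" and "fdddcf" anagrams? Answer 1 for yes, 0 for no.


Strings: "likiga", "fdddcf"
Sorted first:  agiikl
Sorted second: cdddff
Differ at position 0: 'a' vs 'c' => not anagrams

0


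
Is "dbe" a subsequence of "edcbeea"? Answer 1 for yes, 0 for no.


Check if "dbe" is a subsequence of "edcbeea"
Greedy scan:
  Position 0 ('e'): no match needed
  Position 1 ('d'): matches sub[0] = 'd'
  Position 2 ('c'): no match needed
  Position 3 ('b'): matches sub[1] = 'b'
  Position 4 ('e'): matches sub[2] = 'e'
  Position 5 ('e'): no match needed
  Position 6 ('a'): no match needed
All 3 characters matched => is a subsequence

1


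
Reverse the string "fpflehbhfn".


Input: fpflehbhfn
Reading characters right to left:
  Position 9: 'n'
  Position 8: 'f'
  Position 7: 'h'
  Position 6: 'b'
  Position 5: 'h'
  Position 4: 'e'
  Position 3: 'l'
  Position 2: 'f'
  Position 1: 'p'
  Position 0: 'f'
Reversed: nfhbhelfpf

nfhbhelfpf


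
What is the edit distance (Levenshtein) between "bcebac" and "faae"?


Computing edit distance: "bcebac" -> "faae"
DP table:
           f    a    a    e
      0    1    2    3    4
  b   1    1    2    3    4
  c   2    2    2    3    4
  e   3    3    3    3    3
  b   4    4    4    4    4
  a   5    5    4    4    5
  c   6    6    5    5    5
Edit distance = dp[6][4] = 5

5


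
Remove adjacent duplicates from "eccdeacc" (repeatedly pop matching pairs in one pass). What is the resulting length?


Input: eccdeacc
Stack-based adjacent duplicate removal:
  Read 'e': push. Stack: e
  Read 'c': push. Stack: ec
  Read 'c': matches stack top 'c' => pop. Stack: e
  Read 'd': push. Stack: ed
  Read 'e': push. Stack: ede
  Read 'a': push. Stack: edea
  Read 'c': push. Stack: edeac
  Read 'c': matches stack top 'c' => pop. Stack: edea
Final stack: "edea" (length 4)

4


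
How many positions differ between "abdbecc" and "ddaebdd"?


Comparing "abdbecc" and "ddaebdd" position by position:
  Position 0: 'a' vs 'd' => DIFFER
  Position 1: 'b' vs 'd' => DIFFER
  Position 2: 'd' vs 'a' => DIFFER
  Position 3: 'b' vs 'e' => DIFFER
  Position 4: 'e' vs 'b' => DIFFER
  Position 5: 'c' vs 'd' => DIFFER
  Position 6: 'c' vs 'd' => DIFFER
Positions that differ: 7

7


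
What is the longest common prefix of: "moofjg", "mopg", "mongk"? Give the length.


Words: moofjg, mopg, mongk
  Position 0: all 'm' => match
  Position 1: all 'o' => match
  Position 2: ('o', 'p', 'n') => mismatch, stop
LCP = "mo" (length 2)

2


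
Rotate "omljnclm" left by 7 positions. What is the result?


Input: "omljnclm", rotate left by 7
First 7 characters: "omljncl"
Remaining characters: "m"
Concatenate remaining + first: "m" + "omljncl" = "momljncl"

momljncl


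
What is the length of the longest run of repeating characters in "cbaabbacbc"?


Input: "cbaabbacbc"
Scanning for longest run:
  Position 1 ('b'): new char, reset run to 1
  Position 2 ('a'): new char, reset run to 1
  Position 3 ('a'): continues run of 'a', length=2
  Position 4 ('b'): new char, reset run to 1
  Position 5 ('b'): continues run of 'b', length=2
  Position 6 ('a'): new char, reset run to 1
  Position 7 ('c'): new char, reset run to 1
  Position 8 ('b'): new char, reset run to 1
  Position 9 ('c'): new char, reset run to 1
Longest run: 'a' with length 2

2


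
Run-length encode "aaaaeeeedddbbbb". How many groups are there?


Input: aaaaeeeedddbbbb
Scanning for consecutive runs:
  Group 1: 'a' x 4 (positions 0-3)
  Group 2: 'e' x 4 (positions 4-7)
  Group 3: 'd' x 3 (positions 8-10)
  Group 4: 'b' x 4 (positions 11-14)
Total groups: 4

4


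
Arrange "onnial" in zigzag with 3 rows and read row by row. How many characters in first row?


Zigzag "onnial" into 3 rows:
Placing characters:
  'o' => row 0
  'n' => row 1
  'n' => row 2
  'i' => row 1
  'a' => row 0
  'l' => row 1
Rows:
  Row 0: "oa"
  Row 1: "nil"
  Row 2: "n"
First row length: 2

2


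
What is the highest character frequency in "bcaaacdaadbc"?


Input: bcaaacdaadbc
Character counts:
  'a': 5
  'b': 2
  'c': 3
  'd': 2
Maximum frequency: 5

5


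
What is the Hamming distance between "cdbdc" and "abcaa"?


Comparing "cdbdc" and "abcaa" position by position:
  Position 0: 'c' vs 'a' => differ
  Position 1: 'd' vs 'b' => differ
  Position 2: 'b' vs 'c' => differ
  Position 3: 'd' vs 'a' => differ
  Position 4: 'c' vs 'a' => differ
Total differences (Hamming distance): 5

5


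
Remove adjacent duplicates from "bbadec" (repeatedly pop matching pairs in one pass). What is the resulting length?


Input: bbadec
Stack-based adjacent duplicate removal:
  Read 'b': push. Stack: b
  Read 'b': matches stack top 'b' => pop. Stack: (empty)
  Read 'a': push. Stack: a
  Read 'd': push. Stack: ad
  Read 'e': push. Stack: ade
  Read 'c': push. Stack: adec
Final stack: "adec" (length 4)

4


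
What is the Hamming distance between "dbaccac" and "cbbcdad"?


Comparing "dbaccac" and "cbbcdad" position by position:
  Position 0: 'd' vs 'c' => differ
  Position 1: 'b' vs 'b' => same
  Position 2: 'a' vs 'b' => differ
  Position 3: 'c' vs 'c' => same
  Position 4: 'c' vs 'd' => differ
  Position 5: 'a' vs 'a' => same
  Position 6: 'c' vs 'd' => differ
Total differences (Hamming distance): 4

4


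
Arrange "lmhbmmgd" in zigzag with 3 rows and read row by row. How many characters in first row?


Zigzag "lmhbmmgd" into 3 rows:
Placing characters:
  'l' => row 0
  'm' => row 1
  'h' => row 2
  'b' => row 1
  'm' => row 0
  'm' => row 1
  'g' => row 2
  'd' => row 1
Rows:
  Row 0: "lm"
  Row 1: "mbmd"
  Row 2: "hg"
First row length: 2

2


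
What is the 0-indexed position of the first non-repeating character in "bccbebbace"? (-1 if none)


Input: bccbebbace
Character frequencies:
  'a': 1
  'b': 4
  'c': 3
  'e': 2
Scanning left to right for freq == 1:
  Position 0 ('b'): freq=4, skip
  Position 1 ('c'): freq=3, skip
  Position 2 ('c'): freq=3, skip
  Position 3 ('b'): freq=4, skip
  Position 4 ('e'): freq=2, skip
  Position 5 ('b'): freq=4, skip
  Position 6 ('b'): freq=4, skip
  Position 7 ('a'): unique! => answer = 7

7


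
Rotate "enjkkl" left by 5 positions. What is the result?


Input: "enjkkl", rotate left by 5
First 5 characters: "enjkk"
Remaining characters: "l"
Concatenate remaining + first: "l" + "enjkk" = "lenjkk"

lenjkk


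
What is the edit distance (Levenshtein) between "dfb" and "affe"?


Computing edit distance: "dfb" -> "affe"
DP table:
           a    f    f    e
      0    1    2    3    4
  d   1    1    2    3    4
  f   2    2    1    2    3
  b   3    3    2    2    3
Edit distance = dp[3][4] = 3

3


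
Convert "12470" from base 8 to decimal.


Input: "12470" in base 8
Positional expansion:
  Digit '1' (value 1) x 8^4 = 4096
  Digit '2' (value 2) x 8^3 = 1024
  Digit '4' (value 4) x 8^2 = 256
  Digit '7' (value 7) x 8^1 = 56
  Digit '0' (value 0) x 8^0 = 0
Sum = 5432

5432


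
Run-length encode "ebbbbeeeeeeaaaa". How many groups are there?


Input: ebbbbeeeeeeaaaa
Scanning for consecutive runs:
  Group 1: 'e' x 1 (positions 0-0)
  Group 2: 'b' x 4 (positions 1-4)
  Group 3: 'e' x 6 (positions 5-10)
  Group 4: 'a' x 4 (positions 11-14)
Total groups: 4

4


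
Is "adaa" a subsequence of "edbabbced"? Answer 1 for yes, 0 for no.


Check if "adaa" is a subsequence of "edbabbced"
Greedy scan:
  Position 0 ('e'): no match needed
  Position 1 ('d'): no match needed
  Position 2 ('b'): no match needed
  Position 3 ('a'): matches sub[0] = 'a'
  Position 4 ('b'): no match needed
  Position 5 ('b'): no match needed
  Position 6 ('c'): no match needed
  Position 7 ('e'): no match needed
  Position 8 ('d'): matches sub[1] = 'd'
Only matched 2/4 characters => not a subsequence

0


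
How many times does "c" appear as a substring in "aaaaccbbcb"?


Searching for "c" in "aaaaccbbcb"
Scanning each position:
  Position 0: "a" => no
  Position 1: "a" => no
  Position 2: "a" => no
  Position 3: "a" => no
  Position 4: "c" => MATCH
  Position 5: "c" => MATCH
  Position 6: "b" => no
  Position 7: "b" => no
  Position 8: "c" => MATCH
  Position 9: "b" => no
Total occurrences: 3

3


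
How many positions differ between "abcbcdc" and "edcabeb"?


Comparing "abcbcdc" and "edcabeb" position by position:
  Position 0: 'a' vs 'e' => DIFFER
  Position 1: 'b' vs 'd' => DIFFER
  Position 2: 'c' vs 'c' => same
  Position 3: 'b' vs 'a' => DIFFER
  Position 4: 'c' vs 'b' => DIFFER
  Position 5: 'd' vs 'e' => DIFFER
  Position 6: 'c' vs 'b' => DIFFER
Positions that differ: 6

6


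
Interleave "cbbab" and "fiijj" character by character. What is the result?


Interleaving "cbbab" and "fiijj":
  Position 0: 'c' from first, 'f' from second => "cf"
  Position 1: 'b' from first, 'i' from second => "bi"
  Position 2: 'b' from first, 'i' from second => "bi"
  Position 3: 'a' from first, 'j' from second => "aj"
  Position 4: 'b' from first, 'j' from second => "bj"
Result: cfbibiajbj

cfbibiajbj


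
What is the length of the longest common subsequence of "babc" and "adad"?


LCS of "babc" and "adad"
DP table:
           a    d    a    d
      0    0    0    0    0
  b   0    0    0    0    0
  a   0    1    1    1    1
  b   0    1    1    1    1
  c   0    1    1    1    1
LCS length = dp[4][4] = 1

1


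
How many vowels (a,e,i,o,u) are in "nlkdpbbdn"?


Input: nlkdpbbdn
Checking each character:
  'n' at position 0: consonant
  'l' at position 1: consonant
  'k' at position 2: consonant
  'd' at position 3: consonant
  'p' at position 4: consonant
  'b' at position 5: consonant
  'b' at position 6: consonant
  'd' at position 7: consonant
  'n' at position 8: consonant
Total vowels: 0

0


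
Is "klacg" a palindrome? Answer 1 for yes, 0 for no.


Input: klacg
Reversed: gcalk
  Compare pos 0 ('k') with pos 4 ('g'): MISMATCH
  Compare pos 1 ('l') with pos 3 ('c'): MISMATCH
Result: not a palindrome

0


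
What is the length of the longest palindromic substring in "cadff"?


Input: "cadff"
Checking substrings for palindromes:
  [3:5] "ff" (len 2) => palindrome
Longest palindromic substring: "ff" with length 2

2


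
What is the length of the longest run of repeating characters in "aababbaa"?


Input: "aababbaa"
Scanning for longest run:
  Position 1 ('a'): continues run of 'a', length=2
  Position 2 ('b'): new char, reset run to 1
  Position 3 ('a'): new char, reset run to 1
  Position 4 ('b'): new char, reset run to 1
  Position 5 ('b'): continues run of 'b', length=2
  Position 6 ('a'): new char, reset run to 1
  Position 7 ('a'): continues run of 'a', length=2
Longest run: 'a' with length 2

2


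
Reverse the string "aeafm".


Input: aeafm
Reading characters right to left:
  Position 4: 'm'
  Position 3: 'f'
  Position 2: 'a'
  Position 1: 'e'
  Position 0: 'a'
Reversed: mfaea

mfaea


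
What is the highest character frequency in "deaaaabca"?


Input: deaaaabca
Character counts:
  'a': 5
  'b': 1
  'c': 1
  'd': 1
  'e': 1
Maximum frequency: 5

5


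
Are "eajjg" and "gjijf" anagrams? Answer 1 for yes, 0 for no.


Strings: "eajjg", "gjijf"
Sorted first:  aegjj
Sorted second: fgijj
Differ at position 0: 'a' vs 'f' => not anagrams

0


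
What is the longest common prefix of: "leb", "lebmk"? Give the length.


Words: leb, lebmk
  Position 0: all 'l' => match
  Position 1: all 'e' => match
  Position 2: all 'b' => match
LCP = "leb" (length 3)

3


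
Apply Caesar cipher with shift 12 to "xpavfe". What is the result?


Caesar cipher: shift "xpavfe" by 12
  'x' (pos 23) + 12 = pos 9 = 'j'
  'p' (pos 15) + 12 = pos 1 = 'b'
  'a' (pos 0) + 12 = pos 12 = 'm'
  'v' (pos 21) + 12 = pos 7 = 'h'
  'f' (pos 5) + 12 = pos 17 = 'r'
  'e' (pos 4) + 12 = pos 16 = 'q'
Result: jbmhrq

jbmhrq


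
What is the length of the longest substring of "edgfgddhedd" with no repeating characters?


Input: "edgfgddhedd"
Sliding window (track last position of each char):
  Position 0 ('e'): window [0,0] length 1 -- new best
  Position 1 ('d'): window [0,1] length 2 -- new best
  Position 2 ('g'): window [0,2] length 3 -- new best
  Position 3 ('f'): window [0,3] length 4 -- new best
  Position 4 ('g'): repeat (last at 2), move window start to 3
  Position 4 ('g'): window [3,4] length 2
  Position 5 ('d'): window [3,5] length 3
  Position 6 ('d'): repeat (last at 5), move window start to 6
  Position 6 ('d'): window [6,6] length 1
  Position 7 ('h'): window [6,7] length 2
  Position 8 ('e'): window [6,8] length 3
  Position 9 ('d'): repeat (last at 6), move window start to 7
  Position 9 ('d'): window [7,9] length 3
  Position 10 ('d'): repeat (last at 9), move window start to 10
  Position 10 ('d'): window [10,10] length 1
Longest substring with no repeats: "edgf" with length 4

4


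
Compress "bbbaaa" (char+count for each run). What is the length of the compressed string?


Input: bbbaaa
Runs:
  'b' x 3 => "b3"
  'a' x 3 => "a3"
Compressed: "b3a3"
Compressed length: 4

4


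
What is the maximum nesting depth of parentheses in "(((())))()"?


Input: "(((())))()"
Tracking depth:
  Position 0 '(': depth becomes 1
  Position 1 '(': depth becomes 2
  Position 2 '(': depth becomes 3
  Position 3 '(': depth becomes 4
  Position 4 ')': depth becomes 3
  Position 5 ')': depth becomes 2
  Position 6 ')': depth becomes 1
  Position 7 ')': depth becomes 0
  Position 8 '(': depth becomes 1
  Position 9 ')': depth becomes 0
Maximum depth reached: 4

4


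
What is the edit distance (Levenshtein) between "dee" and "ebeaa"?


Computing edit distance: "dee" -> "ebeaa"
DP table:
           e    b    e    a    a
      0    1    2    3    4    5
  d   1    1    2    3    4    5
  e   2    1    2    2    3    4
  e   3    2    2    2    3    4
Edit distance = dp[3][5] = 4

4


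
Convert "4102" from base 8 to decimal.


Input: "4102" in base 8
Positional expansion:
  Digit '4' (value 4) x 8^3 = 2048
  Digit '1' (value 1) x 8^2 = 64
  Digit '0' (value 0) x 8^1 = 0
  Digit '2' (value 2) x 8^0 = 2
Sum = 2114

2114


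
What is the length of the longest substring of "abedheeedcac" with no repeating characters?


Input: "abedheeedcac"
Sliding window (track last position of each char):
  Position 0 ('a'): window [0,0] length 1 -- new best
  Position 1 ('b'): window [0,1] length 2 -- new best
  Position 2 ('e'): window [0,2] length 3 -- new best
  Position 3 ('d'): window [0,3] length 4 -- new best
  Position 4 ('h'): window [0,4] length 5 -- new best
  Position 5 ('e'): repeat (last at 2), move window start to 3
  Position 5 ('e'): window [3,5] length 3
  Position 6 ('e'): repeat (last at 5), move window start to 6
  Position 6 ('e'): window [6,6] length 1
  Position 7 ('e'): repeat (last at 6), move window start to 7
  Position 7 ('e'): window [7,7] length 1
  Position 8 ('d'): window [7,8] length 2
  Position 9 ('c'): window [7,9] length 3
  Position 10 ('a'): window [7,10] length 4
  Position 11 ('c'): repeat (last at 9), move window start to 10
  Position 11 ('c'): window [10,11] length 2
Longest substring with no repeats: "abedh" with length 5

5


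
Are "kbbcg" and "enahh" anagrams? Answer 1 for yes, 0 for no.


Strings: "kbbcg", "enahh"
Sorted first:  bbcgk
Sorted second: aehhn
Differ at position 0: 'b' vs 'a' => not anagrams

0


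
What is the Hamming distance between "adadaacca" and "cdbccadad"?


Comparing "adadaacca" and "cdbccadad" position by position:
  Position 0: 'a' vs 'c' => differ
  Position 1: 'd' vs 'd' => same
  Position 2: 'a' vs 'b' => differ
  Position 3: 'd' vs 'c' => differ
  Position 4: 'a' vs 'c' => differ
  Position 5: 'a' vs 'a' => same
  Position 6: 'c' vs 'd' => differ
  Position 7: 'c' vs 'a' => differ
  Position 8: 'a' vs 'd' => differ
Total differences (Hamming distance): 7

7


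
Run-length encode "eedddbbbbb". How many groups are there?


Input: eedddbbbbb
Scanning for consecutive runs:
  Group 1: 'e' x 2 (positions 0-1)
  Group 2: 'd' x 3 (positions 2-4)
  Group 3: 'b' x 5 (positions 5-9)
Total groups: 3

3


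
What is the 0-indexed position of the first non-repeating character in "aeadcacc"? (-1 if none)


Input: aeadcacc
Character frequencies:
  'a': 3
  'c': 3
  'd': 1
  'e': 1
Scanning left to right for freq == 1:
  Position 0 ('a'): freq=3, skip
  Position 1 ('e'): unique! => answer = 1

1


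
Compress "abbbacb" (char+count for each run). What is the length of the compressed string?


Input: abbbacb
Runs:
  'a' x 1 => "a1"
  'b' x 3 => "b3"
  'a' x 1 => "a1"
  'c' x 1 => "c1"
  'b' x 1 => "b1"
Compressed: "a1b3a1c1b1"
Compressed length: 10

10


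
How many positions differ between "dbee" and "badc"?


Comparing "dbee" and "badc" position by position:
  Position 0: 'd' vs 'b' => DIFFER
  Position 1: 'b' vs 'a' => DIFFER
  Position 2: 'e' vs 'd' => DIFFER
  Position 3: 'e' vs 'c' => DIFFER
Positions that differ: 4

4


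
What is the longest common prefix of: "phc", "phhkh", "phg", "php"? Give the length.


Words: phc, phhkh, phg, php
  Position 0: all 'p' => match
  Position 1: all 'h' => match
  Position 2: ('c', 'h', 'g', 'p') => mismatch, stop
LCP = "ph" (length 2)

2


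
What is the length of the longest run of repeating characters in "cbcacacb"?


Input: "cbcacacb"
Scanning for longest run:
  Position 1 ('b'): new char, reset run to 1
  Position 2 ('c'): new char, reset run to 1
  Position 3 ('a'): new char, reset run to 1
  Position 4 ('c'): new char, reset run to 1
  Position 5 ('a'): new char, reset run to 1
  Position 6 ('c'): new char, reset run to 1
  Position 7 ('b'): new char, reset run to 1
Longest run: 'c' with length 1

1


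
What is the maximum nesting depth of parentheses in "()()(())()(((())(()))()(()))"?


Input: "()()(())()(((())(()))()(()))"
Tracking depth:
  Position 0 '(': depth becomes 1
  Position 1 ')': depth becomes 0
  Position 2 '(': depth becomes 1
  Position 3 ')': depth becomes 0
  Position 4 '(': depth becomes 1
  Position 5 '(': depth becomes 2
  Position 6 ')': depth becomes 1
  Position 7 ')': depth becomes 0
  Position 8 '(': depth becomes 1
  Position 9 ')': depth becomes 0
  Position 10 '(': depth becomes 1
  Position 11 '(': depth becomes 2
  Position 12 '(': depth becomes 3
  Position 13 '(': depth becomes 4
  Position 14 ')': depth becomes 3
  Position 15 ')': depth becomes 2
  Position 16 '(': depth becomes 3
  Position 17 '(': depth becomes 4
  Position 18 ')': depth becomes 3
  Position 19 ')': depth becomes 2
  Position 20 ')': depth becomes 1
  Position 21 '(': depth becomes 2
  Position 22 ')': depth becomes 1
  Position 23 '(': depth becomes 2
  Position 24 '(': depth becomes 3
  Position 25 ')': depth becomes 2
  Position 26 ')': depth becomes 1
  Position 27 ')': depth becomes 0
Maximum depth reached: 4

4


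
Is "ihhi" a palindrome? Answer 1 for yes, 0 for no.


Input: ihhi
Reversed: ihhi
  Compare pos 0 ('i') with pos 3 ('i'): match
  Compare pos 1 ('h') with pos 2 ('h'): match
Result: palindrome

1


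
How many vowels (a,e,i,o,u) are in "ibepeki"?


Input: ibepeki
Checking each character:
  'i' at position 0: vowel (running total: 1)
  'b' at position 1: consonant
  'e' at position 2: vowel (running total: 2)
  'p' at position 3: consonant
  'e' at position 4: vowel (running total: 3)
  'k' at position 5: consonant
  'i' at position 6: vowel (running total: 4)
Total vowels: 4

4


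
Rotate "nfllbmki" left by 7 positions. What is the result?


Input: "nfllbmki", rotate left by 7
First 7 characters: "nfllbmk"
Remaining characters: "i"
Concatenate remaining + first: "i" + "nfllbmk" = "infllbmk"

infllbmk


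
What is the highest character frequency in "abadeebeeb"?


Input: abadeebeeb
Character counts:
  'a': 2
  'b': 3
  'd': 1
  'e': 4
Maximum frequency: 4

4


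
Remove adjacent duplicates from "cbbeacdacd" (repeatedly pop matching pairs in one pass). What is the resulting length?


Input: cbbeacdacd
Stack-based adjacent duplicate removal:
  Read 'c': push. Stack: c
  Read 'b': push. Stack: cb
  Read 'b': matches stack top 'b' => pop. Stack: c
  Read 'e': push. Stack: ce
  Read 'a': push. Stack: cea
  Read 'c': push. Stack: ceac
  Read 'd': push. Stack: ceacd
  Read 'a': push. Stack: ceacda
  Read 'c': push. Stack: ceacdac
  Read 'd': push. Stack: ceacdacd
Final stack: "ceacdacd" (length 8)

8


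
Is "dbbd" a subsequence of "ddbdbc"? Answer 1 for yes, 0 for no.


Check if "dbbd" is a subsequence of "ddbdbc"
Greedy scan:
  Position 0 ('d'): matches sub[0] = 'd'
  Position 1 ('d'): no match needed
  Position 2 ('b'): matches sub[1] = 'b'
  Position 3 ('d'): no match needed
  Position 4 ('b'): matches sub[2] = 'b'
  Position 5 ('c'): no match needed
Only matched 3/4 characters => not a subsequence

0


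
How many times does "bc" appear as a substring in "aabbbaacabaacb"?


Searching for "bc" in "aabbbaacabaacb"
Scanning each position:
  Position 0: "aa" => no
  Position 1: "ab" => no
  Position 2: "bb" => no
  Position 3: "bb" => no
  Position 4: "ba" => no
  Position 5: "aa" => no
  Position 6: "ac" => no
  Position 7: "ca" => no
  Position 8: "ab" => no
  Position 9: "ba" => no
  Position 10: "aa" => no
  Position 11: "ac" => no
  Position 12: "cb" => no
Total occurrences: 0

0


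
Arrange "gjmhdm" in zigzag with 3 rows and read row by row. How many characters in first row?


Zigzag "gjmhdm" into 3 rows:
Placing characters:
  'g' => row 0
  'j' => row 1
  'm' => row 2
  'h' => row 1
  'd' => row 0
  'm' => row 1
Rows:
  Row 0: "gd"
  Row 1: "jhm"
  Row 2: "m"
First row length: 2

2


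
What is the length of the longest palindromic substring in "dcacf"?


Input: "dcacf"
Checking substrings for palindromes:
  [1:4] "cac" (len 3) => palindrome
Longest palindromic substring: "cac" with length 3

3


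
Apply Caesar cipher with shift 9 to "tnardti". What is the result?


Caesar cipher: shift "tnardti" by 9
  't' (pos 19) + 9 = pos 2 = 'c'
  'n' (pos 13) + 9 = pos 22 = 'w'
  'a' (pos 0) + 9 = pos 9 = 'j'
  'r' (pos 17) + 9 = pos 0 = 'a'
  'd' (pos 3) + 9 = pos 12 = 'm'
  't' (pos 19) + 9 = pos 2 = 'c'
  'i' (pos 8) + 9 = pos 17 = 'r'
Result: cwjamcr

cwjamcr


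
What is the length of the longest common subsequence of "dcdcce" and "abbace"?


LCS of "dcdcce" and "abbace"
DP table:
           a    b    b    a    c    e
      0    0    0    0    0    0    0
  d   0    0    0    0    0    0    0
  c   0    0    0    0    0    1    1
  d   0    0    0    0    0    1    1
  c   0    0    0    0    0    1    1
  c   0    0    0    0    0    1    1
  e   0    0    0    0    0    1    2
LCS length = dp[6][6] = 2

2


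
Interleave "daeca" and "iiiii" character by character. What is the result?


Interleaving "daeca" and "iiiii":
  Position 0: 'd' from first, 'i' from second => "di"
  Position 1: 'a' from first, 'i' from second => "ai"
  Position 2: 'e' from first, 'i' from second => "ei"
  Position 3: 'c' from first, 'i' from second => "ci"
  Position 4: 'a' from first, 'i' from second => "ai"
Result: diaieiciai

diaieiciai


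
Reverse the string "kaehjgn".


Input: kaehjgn
Reading characters right to left:
  Position 6: 'n'
  Position 5: 'g'
  Position 4: 'j'
  Position 3: 'h'
  Position 2: 'e'
  Position 1: 'a'
  Position 0: 'k'
Reversed: ngjheak

ngjheak


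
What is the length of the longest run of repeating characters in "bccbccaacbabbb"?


Input: "bccbccaacbabbb"
Scanning for longest run:
  Position 1 ('c'): new char, reset run to 1
  Position 2 ('c'): continues run of 'c', length=2
  Position 3 ('b'): new char, reset run to 1
  Position 4 ('c'): new char, reset run to 1
  Position 5 ('c'): continues run of 'c', length=2
  Position 6 ('a'): new char, reset run to 1
  Position 7 ('a'): continues run of 'a', length=2
  Position 8 ('c'): new char, reset run to 1
  Position 9 ('b'): new char, reset run to 1
  Position 10 ('a'): new char, reset run to 1
  Position 11 ('b'): new char, reset run to 1
  Position 12 ('b'): continues run of 'b', length=2
  Position 13 ('b'): continues run of 'b', length=3
Longest run: 'b' with length 3

3


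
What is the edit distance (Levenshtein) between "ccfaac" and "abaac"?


Computing edit distance: "ccfaac" -> "abaac"
DP table:
           a    b    a    a    c
      0    1    2    3    4    5
  c   1    1    2    3    4    4
  c   2    2    2    3    4    4
  f   3    3    3    3    4    5
  a   4    3    4    3    3    4
  a   5    4    4    4    3    4
  c   6    5    5    5    4    3
Edit distance = dp[6][5] = 3

3


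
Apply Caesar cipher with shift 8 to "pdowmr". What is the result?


Caesar cipher: shift "pdowmr" by 8
  'p' (pos 15) + 8 = pos 23 = 'x'
  'd' (pos 3) + 8 = pos 11 = 'l'
  'o' (pos 14) + 8 = pos 22 = 'w'
  'w' (pos 22) + 8 = pos 4 = 'e'
  'm' (pos 12) + 8 = pos 20 = 'u'
  'r' (pos 17) + 8 = pos 25 = 'z'
Result: xlweuz

xlweuz


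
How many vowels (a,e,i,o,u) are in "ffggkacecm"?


Input: ffggkacecm
Checking each character:
  'f' at position 0: consonant
  'f' at position 1: consonant
  'g' at position 2: consonant
  'g' at position 3: consonant
  'k' at position 4: consonant
  'a' at position 5: vowel (running total: 1)
  'c' at position 6: consonant
  'e' at position 7: vowel (running total: 2)
  'c' at position 8: consonant
  'm' at position 9: consonant
Total vowels: 2

2


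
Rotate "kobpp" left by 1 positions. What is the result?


Input: "kobpp", rotate left by 1
First 1 characters: "k"
Remaining characters: "obpp"
Concatenate remaining + first: "obpp" + "k" = "obppk"

obppk
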